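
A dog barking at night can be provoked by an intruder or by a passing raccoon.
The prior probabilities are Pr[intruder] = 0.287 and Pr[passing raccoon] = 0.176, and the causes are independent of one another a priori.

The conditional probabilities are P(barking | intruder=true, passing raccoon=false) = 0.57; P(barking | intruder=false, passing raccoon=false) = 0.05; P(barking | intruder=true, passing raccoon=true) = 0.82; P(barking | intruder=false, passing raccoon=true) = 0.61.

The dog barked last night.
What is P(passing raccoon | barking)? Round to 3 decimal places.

P(passing raccoon | barking) ≈ 0.418

P(barking) = 0.05·0.713·0.824 + 0.61·0.713·0.176 + 0.57·0.287·0.824 + 0.82·0.287·0.176 = 0.029376 + 0.076548 + 0.134798 + 0.041420 = 0.282142
Of this, 0.117968 comes from 0.076548 + 0.041420 (the passing raccoon=true cases).
P(passing raccoon | barking) = 0.117968 / 0.282142 ≈ 0.418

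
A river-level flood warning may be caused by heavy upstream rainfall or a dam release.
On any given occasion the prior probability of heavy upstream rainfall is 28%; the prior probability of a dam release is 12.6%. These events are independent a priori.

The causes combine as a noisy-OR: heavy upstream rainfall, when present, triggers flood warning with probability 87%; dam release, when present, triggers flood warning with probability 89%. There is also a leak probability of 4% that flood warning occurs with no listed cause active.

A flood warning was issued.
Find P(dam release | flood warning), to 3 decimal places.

P(dam release | flood warning) ≈ 0.326

Under noisy-OR, P(flood warning | causes) = 1 − (1−0.04)·∏(1−qᵢ) over the active causes.
By total probability over the 4 (heavy upstream rainfall, dam release) configurations:
  P(flood warning) = 0.04*0.72*0.874 + 0.8944*0.72*0.126 + 0.8752*0.28*0.874 + 0.986272*0.28*0.126
        = 0.025171 + 0.081140 + 0.214179 + 0.034796 = 0.355286
The terms with dam release present sum to 0.115936, so
  P(dam release | flood warning) = 0.115936 / 0.355286 ≈ 0.326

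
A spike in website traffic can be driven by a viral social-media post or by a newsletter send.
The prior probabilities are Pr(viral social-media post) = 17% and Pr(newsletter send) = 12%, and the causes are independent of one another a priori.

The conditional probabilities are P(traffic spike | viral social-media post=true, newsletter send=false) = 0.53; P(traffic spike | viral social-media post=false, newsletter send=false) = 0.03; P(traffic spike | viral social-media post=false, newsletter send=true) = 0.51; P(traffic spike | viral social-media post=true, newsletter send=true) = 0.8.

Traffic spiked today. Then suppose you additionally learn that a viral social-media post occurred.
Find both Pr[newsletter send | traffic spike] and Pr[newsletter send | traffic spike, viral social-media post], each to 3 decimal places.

P(traffic spike) = 0.03·0.83·0.88 + 0.51·0.83·0.12 + 0.53·0.17·0.88 + 0.8·0.17·0.12 = 0.021912 + 0.050796 + 0.079288 + 0.016320 = 0.168316
Restricting to configurations with newsletter send present: 0.050796 + 0.016320 = 0.067116.
P(newsletter send | traffic spike) = 0.067116 / 0.168316 ≈ 0.399

Now also conditioning on viral social-media post=true:
P(traffic spike | viral social-media post) = 0.53*0.88 + 0.8*0.12 = 0.466400 + 0.096000 = 0.562400
Of this, 0.096000 comes from 0.8*0.12 (the newsletter send=true cases).
P(newsletter send | traffic spike, viral social-media post) = 0.096000 / 0.562400 ≈ 0.171

Pr[newsletter send | traffic spike] ≈ 0.399; Pr[newsletter send | traffic spike, viral social-media post] ≈ 0.171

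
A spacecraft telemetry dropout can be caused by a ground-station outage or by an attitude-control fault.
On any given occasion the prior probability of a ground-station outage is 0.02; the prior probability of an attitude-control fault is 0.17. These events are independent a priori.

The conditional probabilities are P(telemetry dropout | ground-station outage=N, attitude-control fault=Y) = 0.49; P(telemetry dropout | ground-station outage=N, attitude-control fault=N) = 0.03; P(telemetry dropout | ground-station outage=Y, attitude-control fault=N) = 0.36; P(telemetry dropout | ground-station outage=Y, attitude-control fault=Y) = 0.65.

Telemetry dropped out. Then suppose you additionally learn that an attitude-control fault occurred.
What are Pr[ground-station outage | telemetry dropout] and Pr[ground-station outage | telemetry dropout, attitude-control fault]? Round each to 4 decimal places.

Pr[ground-station outage | telemetry dropout] ≈ 0.0717; Pr[ground-station outage | telemetry dropout, attitude-control fault] ≈ 0.0264

Sum P(telemetry dropout|·) weighted by the priors over the 4 (ground-station outage, attitude-control fault) configurations:
  P(telemetry dropout) = 0.03·0.98·0.83 + 0.49·0.98·0.17 + 0.36·0.02·0.83 + 0.65·0.02·0.17
        = 0.024402 + 0.081634 + 0.005976 + 0.002210 = 0.114222
The terms with ground-station outage present sum to 0.008186, so
  P(ground-station outage | telemetry dropout) = 0.008186 / 0.114222 ≈ 0.0717

Now also conditioning on attitude-control fault=true:
P(telemetry dropout | attitude-control fault) = 0.49*0.98 + 0.65*0.02 = 0.480200 + 0.013000 = 0.493200
Restricting to configurations with ground-station outage present: 0.65*0.02 = 0.013000.
Hence the posterior is 0.013000/0.493200 ≈ 0.0264.
The drop from 0.0717 to 0.0264 is the explaining-away (discounting) effect.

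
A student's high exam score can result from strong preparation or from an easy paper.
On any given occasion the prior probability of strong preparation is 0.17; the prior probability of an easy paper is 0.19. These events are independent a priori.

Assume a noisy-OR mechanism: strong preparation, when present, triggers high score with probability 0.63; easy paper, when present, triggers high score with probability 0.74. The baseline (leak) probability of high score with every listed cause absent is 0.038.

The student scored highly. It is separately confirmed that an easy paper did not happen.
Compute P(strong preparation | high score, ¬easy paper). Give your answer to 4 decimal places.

P(strong preparation | high score, ¬easy paper) ≈ 0.7764

Under noisy-OR, P(high score | causes) = 1 − (1−0.038)·∏(1−qᵢ) over the active causes.
P(high score | ¬easy paper) = 0.038·0.83 + 0.64406·0.17 = 0.031540 + 0.109490 = 0.141030
Restricting to configurations with strong preparation present: 0.64406·0.17 = 0.109490.
Hence the posterior is 0.109490/0.141030 ≈ 0.7764.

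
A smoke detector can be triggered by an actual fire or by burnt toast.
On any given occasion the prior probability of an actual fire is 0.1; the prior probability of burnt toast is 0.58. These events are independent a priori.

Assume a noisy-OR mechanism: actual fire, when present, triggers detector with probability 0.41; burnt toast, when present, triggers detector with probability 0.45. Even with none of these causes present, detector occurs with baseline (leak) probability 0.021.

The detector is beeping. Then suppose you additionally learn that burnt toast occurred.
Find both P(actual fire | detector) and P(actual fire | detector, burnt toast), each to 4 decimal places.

P(actual fire | detector) ≈ 0.1872; P(actual fire | detector, burnt toast) ≈ 0.1411

Under noisy-OR, P(detector | causes) = 1 − (1−0.021)·∏(1−qᵢ) over the active causes.
By total probability over the 4 (actual fire, burnt toast) configurations:
  P(detector) = 0.021*0.9*0.42 + 0.46155*0.9*0.58 + 0.42239*0.1*0.42 + 0.682314*0.1*0.58
        = 0.007938 + 0.240929 + 0.017740 + 0.039574 = 0.306181
The terms with actual fire present sum to 0.057314, so
  P(actual fire | detector) = 0.057314 / 0.306181 ≈ 0.1872

With the extra evidence:
Enumerate both values of actual fire and weight by the priors:
  P(detector | burnt toast) = 0.46155*0.9 + 0.682314*0.1
        = 0.415395 + 0.068231 = 0.483626
Configurations with actual fire contribute 0.068231, so
  P(actual fire | detector, burnt toast) = 0.068231 / 0.483626 ≈ 0.1411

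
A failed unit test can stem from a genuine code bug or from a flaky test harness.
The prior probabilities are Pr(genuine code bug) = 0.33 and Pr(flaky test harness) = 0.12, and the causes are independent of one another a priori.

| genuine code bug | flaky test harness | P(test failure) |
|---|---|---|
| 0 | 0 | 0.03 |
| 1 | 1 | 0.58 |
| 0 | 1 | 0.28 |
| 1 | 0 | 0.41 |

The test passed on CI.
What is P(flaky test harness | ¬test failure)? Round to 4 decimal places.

P(flaky test harness | ¬test failure) ≈ 0.0911

For the numerator, keep only flaky test harness=true terms: 0.057888 + 0.016632 = 0.074520
Denominator P(¬test failure): 0.97·0.67·0.88 + 0.72·0.67·0.12 + 0.59·0.33·0.88 + 0.42·0.33·0.12 = 0.817768
Posterior = 0.074520 / 0.817768 ≈ 0.0911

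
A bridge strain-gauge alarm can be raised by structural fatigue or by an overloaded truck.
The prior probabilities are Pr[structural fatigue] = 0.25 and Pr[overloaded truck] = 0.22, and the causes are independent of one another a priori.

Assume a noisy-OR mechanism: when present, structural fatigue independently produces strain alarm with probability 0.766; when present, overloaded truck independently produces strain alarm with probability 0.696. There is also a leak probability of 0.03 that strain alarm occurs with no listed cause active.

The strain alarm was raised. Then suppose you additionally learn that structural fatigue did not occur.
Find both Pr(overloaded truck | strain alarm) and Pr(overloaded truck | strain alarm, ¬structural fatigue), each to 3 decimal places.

Under noisy-OR, P(strain alarm | causes) = 1 − (1−0.03)·∏(1−qᵢ) over the active causes.
By total probability over the 4 (structural fatigue, overloaded truck) configurations:
  P(strain alarm) = 0.03*0.75*0.78 + 0.70512*0.75*0.22 + 0.77302*0.25*0.78 + 0.930998*0.25*0.22
        = 0.017550 + 0.116345 + 0.150739 + 0.051205 = 0.335839
Keeping only the overloaded truck-present terms gives 0.167550, so
  P(overloaded truck | strain alarm) = 0.167550 / 0.335839 ≈ 0.499

Now condition on the additional information:
Weight on overloaded truck=true, given the evidence: 0.70512·0.22 = 0.155126
Denominator P(strain alarm | ¬structural fatigue): 0.03·0.78 + 0.70512·0.22 = 0.178526
Posterior = 0.155126 / 0.178526 ≈ 0.869
With structural fatigue excluded, overloaded truck must carry more of the explanatory weight for the strain alarm.

Pr(overloaded truck | strain alarm) ≈ 0.499; Pr(overloaded truck | strain alarm, ¬structural fatigue) ≈ 0.869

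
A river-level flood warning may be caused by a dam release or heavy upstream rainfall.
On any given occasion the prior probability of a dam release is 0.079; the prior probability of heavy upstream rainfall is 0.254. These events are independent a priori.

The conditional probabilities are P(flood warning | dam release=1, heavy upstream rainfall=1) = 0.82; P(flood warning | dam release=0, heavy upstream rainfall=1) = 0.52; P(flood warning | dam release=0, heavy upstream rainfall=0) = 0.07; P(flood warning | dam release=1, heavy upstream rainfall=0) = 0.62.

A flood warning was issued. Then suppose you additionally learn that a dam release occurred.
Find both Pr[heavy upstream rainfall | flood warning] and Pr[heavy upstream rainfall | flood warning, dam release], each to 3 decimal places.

Pr[heavy upstream rainfall | flood warning] ≈ 0.620; Pr[heavy upstream rainfall | flood warning, dam release] ≈ 0.310

Weight on heavy upstream rainfall=true, given the evidence: 0.121646 + 0.016454 = 0.138100
Denominator P(flood warning): 0.07·0.921·0.746 + 0.52·0.921·0.254 + 0.62·0.079·0.746 + 0.82·0.079·0.254 = 0.222734
P(heavy upstream rainfall | flood warning) = 0.138100/0.222734 ≈ 0.620

Now condition on the additional information:
Numerator (weight on configurations with heavy upstream rainfall): 0.82×0.254 = 0.208280
Normalizer over all consistent configurations: 0.62×0.746 + 0.82×0.254 = 0.670800
Posterior = 0.208280 / 0.670800 ≈ 0.310
The drop from 0.620 to 0.310 is the explaining-away (discounting) effect.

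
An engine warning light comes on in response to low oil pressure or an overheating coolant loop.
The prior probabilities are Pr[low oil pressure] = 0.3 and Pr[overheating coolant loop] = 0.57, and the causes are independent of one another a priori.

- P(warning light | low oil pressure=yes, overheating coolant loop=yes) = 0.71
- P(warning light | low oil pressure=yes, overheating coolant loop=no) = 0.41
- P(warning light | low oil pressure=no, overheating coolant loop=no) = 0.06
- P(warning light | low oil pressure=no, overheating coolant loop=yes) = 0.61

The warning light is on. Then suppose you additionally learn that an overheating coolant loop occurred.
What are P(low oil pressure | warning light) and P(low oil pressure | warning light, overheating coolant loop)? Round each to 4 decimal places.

P(low oil pressure | warning light) ≈ 0.4000; P(low oil pressure | warning light, overheating coolant loop) ≈ 0.3328

P(warning light) = 0.06*0.7*0.43 + 0.61*0.7*0.57 + 0.41*0.3*0.43 + 0.71*0.3*0.57 = 0.018060 + 0.243390 + 0.052890 + 0.121410 = 0.435750
Restricting to configurations with low oil pressure present: 0.052890 + 0.121410 = 0.174300.
P(low oil pressure | warning light) = 0.174300 / 0.435750 ≈ 0.4000

Now condition on the additional information:
By total probability over both values of low oil pressure:
  P(warning light | overheating coolant loop) = 0.61*0.7 + 0.71*0.3
        = 0.427000 + 0.213000 = 0.640000
Configurations with low oil pressure contribute 0.213000, so
  P(low oil pressure | warning light, overheating coolant loop) = 0.213000 / 0.640000 ≈ 0.3328
— overheating coolant loop explains away the evidence for low oil pressure.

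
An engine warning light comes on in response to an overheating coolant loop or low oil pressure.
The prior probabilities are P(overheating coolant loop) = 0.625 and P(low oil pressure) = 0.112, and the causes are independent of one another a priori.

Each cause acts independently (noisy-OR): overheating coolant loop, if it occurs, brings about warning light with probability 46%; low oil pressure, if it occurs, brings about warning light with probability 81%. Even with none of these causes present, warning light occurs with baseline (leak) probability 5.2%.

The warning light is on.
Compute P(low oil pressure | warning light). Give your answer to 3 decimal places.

Under noisy-OR, P(warning light | causes) = 1 − (1−0.052)·∏(1−qᵢ) over the active causes.
Numerator (weight on configurations with low oil pressure): 0.034435 + 0.063191 = 0.097626
The normalizing constant is 0.052*0.375*0.888 + 0.81988*0.375*0.112 + 0.48808*0.625*0.888 + 0.902735*0.625*0.112 = 0.385826
P(low oil pressure | warning light) = 0.097626/0.385826 ≈ 0.253

P(low oil pressure | warning light) ≈ 0.253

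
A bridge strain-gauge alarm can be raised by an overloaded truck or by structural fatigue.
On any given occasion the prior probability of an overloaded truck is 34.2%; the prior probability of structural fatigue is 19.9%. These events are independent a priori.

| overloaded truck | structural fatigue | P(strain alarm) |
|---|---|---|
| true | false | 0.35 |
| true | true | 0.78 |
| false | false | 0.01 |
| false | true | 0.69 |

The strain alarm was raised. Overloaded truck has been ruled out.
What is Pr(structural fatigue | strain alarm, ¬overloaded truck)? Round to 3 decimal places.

P(strain alarm | ¬overloaded truck) = 0.01×0.801 + 0.69×0.199 = 0.008010 + 0.137310 = 0.145320
Restricting to configurations with structural fatigue present: 0.69×0.199 = 0.137310.
P(structural fatigue | strain alarm, ¬overloaded truck) = 0.137310 / 0.145320 ≈ 0.945

Pr(structural fatigue | strain alarm, ¬overloaded truck) ≈ 0.945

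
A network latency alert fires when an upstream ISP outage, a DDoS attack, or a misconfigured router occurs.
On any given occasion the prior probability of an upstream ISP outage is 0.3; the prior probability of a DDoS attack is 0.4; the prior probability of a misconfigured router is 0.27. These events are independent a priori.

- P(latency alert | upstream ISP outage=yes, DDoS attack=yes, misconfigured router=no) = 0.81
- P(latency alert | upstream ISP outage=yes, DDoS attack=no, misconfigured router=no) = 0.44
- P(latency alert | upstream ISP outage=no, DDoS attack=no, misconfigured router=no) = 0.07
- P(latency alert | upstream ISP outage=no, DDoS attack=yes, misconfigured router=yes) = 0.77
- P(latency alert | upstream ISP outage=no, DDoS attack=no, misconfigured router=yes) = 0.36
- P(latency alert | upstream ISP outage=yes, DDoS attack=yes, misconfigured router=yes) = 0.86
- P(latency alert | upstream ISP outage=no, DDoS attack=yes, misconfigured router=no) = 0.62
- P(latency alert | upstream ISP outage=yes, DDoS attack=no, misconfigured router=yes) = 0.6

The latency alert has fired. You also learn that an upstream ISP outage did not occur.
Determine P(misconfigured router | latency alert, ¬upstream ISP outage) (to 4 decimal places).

Sum P(latency alert|·) weighted by the priors over the 4 (DDoS attack, misconfigured router) configurations:
  P(latency alert | ¬upstream ISP outage) = 0.07·0.6·0.73 + 0.36·0.6·0.27 + 0.62·0.4·0.73 + 0.77·0.4·0.27
        = 0.030660 + 0.058320 + 0.181040 + 0.083160 = 0.353180
Configurations with misconfigured router contribute 0.141480, so
  P(misconfigured router | latency alert, ¬upstream ISP outage) = 0.141480 / 0.353180 ≈ 0.4006

P(misconfigured router | latency alert, ¬upstream ISP outage) ≈ 0.4006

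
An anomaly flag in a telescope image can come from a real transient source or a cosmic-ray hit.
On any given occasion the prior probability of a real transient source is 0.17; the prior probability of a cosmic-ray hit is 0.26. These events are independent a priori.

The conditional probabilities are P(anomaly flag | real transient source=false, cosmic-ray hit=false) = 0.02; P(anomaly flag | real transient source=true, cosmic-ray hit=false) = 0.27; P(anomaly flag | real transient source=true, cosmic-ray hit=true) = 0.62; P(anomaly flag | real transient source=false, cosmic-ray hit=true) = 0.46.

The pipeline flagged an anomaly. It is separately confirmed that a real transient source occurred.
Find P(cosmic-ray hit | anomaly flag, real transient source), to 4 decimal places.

P(anomaly flag | real transient source) = 0.27×0.74 + 0.62×0.26 = 0.199800 + 0.161200 = 0.361000
The cosmic-ray hit-present share is 0.62×0.26 = 0.161200.
So P(cosmic-ray hit | anomaly flag, real transient source) = 0.161200/0.361000 ≈ 0.4465.

P(cosmic-ray hit | anomaly flag, real transient source) ≈ 0.4465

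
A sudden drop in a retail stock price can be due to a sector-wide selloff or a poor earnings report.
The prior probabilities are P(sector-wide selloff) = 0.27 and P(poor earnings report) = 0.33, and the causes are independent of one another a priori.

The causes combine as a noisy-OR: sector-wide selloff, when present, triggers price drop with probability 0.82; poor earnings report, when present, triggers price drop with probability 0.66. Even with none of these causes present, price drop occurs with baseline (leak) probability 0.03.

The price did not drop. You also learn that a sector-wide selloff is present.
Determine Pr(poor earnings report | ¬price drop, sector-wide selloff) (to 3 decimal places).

Pr(poor earnings report | ¬price drop, sector-wide selloff) ≈ 0.143

Under noisy-OR, P(price drop | causes) = 1 − (1−0.03)·∏(1−qᵢ) over the active causes.
Enumerate both values of poor earnings report and weight by the priors:
  P(¬price drop | sector-wide selloff) = 0.1746×0.67 + 0.059364×0.33
        = 0.116982 + 0.019590 = 0.136572
The terms with poor earnings report present sum to 0.019590, so
  P(poor earnings report | ¬price drop, sector-wide selloff) = 0.019590 / 0.136572 ≈ 0.143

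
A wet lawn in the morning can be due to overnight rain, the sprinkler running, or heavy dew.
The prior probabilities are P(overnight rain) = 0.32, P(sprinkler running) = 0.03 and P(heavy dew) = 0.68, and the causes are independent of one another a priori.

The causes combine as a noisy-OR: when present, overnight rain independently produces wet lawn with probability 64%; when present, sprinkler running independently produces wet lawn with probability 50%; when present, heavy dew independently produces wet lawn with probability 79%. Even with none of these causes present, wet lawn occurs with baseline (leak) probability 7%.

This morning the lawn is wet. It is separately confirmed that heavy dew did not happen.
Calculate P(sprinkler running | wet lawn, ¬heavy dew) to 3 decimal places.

Under noisy-OR, P(wet lawn | causes) = 1 − (1−0.07)·∏(1−qᵢ) over the active causes.
Enumerate the 4 (overnight rain, sprinkler running) configurations and weight by the priors:
  P(wet lawn | ¬heavy dew) = 0.07*0.68*0.97 + 0.535*0.68*0.03 + 0.6652*0.32*0.97 + 0.8326*0.32*0.03
        = 0.046172 + 0.010914 + 0.206478 + 0.007993 = 0.271557
The terms with sprinkler running present sum to 0.018907, so
  P(sprinkler running | wet lawn, ¬heavy dew) = 0.018907 / 0.271557 ≈ 0.070

P(sprinkler running | wet lawn, ¬heavy dew) ≈ 0.070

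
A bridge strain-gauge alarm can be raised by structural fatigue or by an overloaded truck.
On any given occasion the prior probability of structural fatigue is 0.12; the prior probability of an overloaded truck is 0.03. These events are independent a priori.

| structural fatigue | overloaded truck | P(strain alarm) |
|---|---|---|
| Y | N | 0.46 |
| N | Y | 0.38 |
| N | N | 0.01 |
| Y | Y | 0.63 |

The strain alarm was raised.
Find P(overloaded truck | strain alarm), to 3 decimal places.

Sum P(strain alarm|·) weighted by the priors over the 4 (structural fatigue, overloaded truck) configurations:
  P(strain alarm) = 0.01×0.88×0.97 + 0.38×0.88×0.03 + 0.46×0.12×0.97 + 0.63×0.12×0.03
        = 0.008536 + 0.010032 + 0.053544 + 0.002268 = 0.074380
The terms with overloaded truck present sum to 0.012300, so
  P(overloaded truck | strain alarm) = 0.012300 / 0.074380 ≈ 0.165

P(overloaded truck | strain alarm) ≈ 0.165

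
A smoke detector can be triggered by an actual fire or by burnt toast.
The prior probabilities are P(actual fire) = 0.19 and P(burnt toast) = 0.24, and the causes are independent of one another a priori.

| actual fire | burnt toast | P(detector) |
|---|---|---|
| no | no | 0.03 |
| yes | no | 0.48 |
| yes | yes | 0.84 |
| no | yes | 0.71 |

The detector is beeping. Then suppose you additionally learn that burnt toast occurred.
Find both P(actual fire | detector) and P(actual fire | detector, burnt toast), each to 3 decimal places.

P(actual fire | detector) ≈ 0.407; P(actual fire | detector, burnt toast) ≈ 0.217

Sum P(detector|·) weighted by the priors over the 4 (actual fire, burnt toast) configurations:
  P(detector) = 0.03*0.81*0.76 + 0.71*0.81*0.24 + 0.48*0.19*0.76 + 0.84*0.19*0.24
        = 0.018468 + 0.138024 + 0.069312 + 0.038304 = 0.264108
Configurations with actual fire contribute 0.107616, so
  P(actual fire | detector) = 0.107616 / 0.264108 ≈ 0.407

With the extra evidence:
P(detector | burnt toast) = 0.71*0.81 + 0.84*0.19 = 0.575100 + 0.159600 = 0.734700
The actual fire-present share is 0.84*0.19 = 0.159600.
So P(actual fire | detector, burnt toast) = 0.159600/0.734700 ≈ 0.217.
Conditioning on burnt toast lowers the posterior on actual fire: the classic explaining-away effect in a common-effect structure.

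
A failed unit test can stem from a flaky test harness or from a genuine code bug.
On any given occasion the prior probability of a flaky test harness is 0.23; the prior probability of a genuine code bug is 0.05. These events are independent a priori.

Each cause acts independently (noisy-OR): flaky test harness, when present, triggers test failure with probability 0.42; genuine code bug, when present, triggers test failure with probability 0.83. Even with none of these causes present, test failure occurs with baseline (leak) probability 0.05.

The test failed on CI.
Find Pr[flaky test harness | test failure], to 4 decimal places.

Pr[flaky test harness | test failure] ≈ 0.6118

Under noisy-OR, P(test failure | causes) = 1 − (1−0.05)·∏(1−qᵢ) over the active causes.
For the numerator, keep only flaky test harness=true terms: 0.098106 + 0.010423 = 0.108529
Normalizer over all consistent configurations: 0.05·0.77·0.95 + 0.8385·0.77·0.05 + 0.449·0.23·0.95 + 0.90633·0.23·0.05 = 0.177386
Posterior = 0.108529 / 0.177386 ≈ 0.6118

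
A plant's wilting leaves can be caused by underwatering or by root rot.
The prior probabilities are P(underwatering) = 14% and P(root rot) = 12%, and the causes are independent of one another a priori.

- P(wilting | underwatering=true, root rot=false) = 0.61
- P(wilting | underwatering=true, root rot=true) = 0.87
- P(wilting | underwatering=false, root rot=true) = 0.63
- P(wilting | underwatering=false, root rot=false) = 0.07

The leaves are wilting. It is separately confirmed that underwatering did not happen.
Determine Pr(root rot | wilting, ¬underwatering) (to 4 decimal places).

Pr(root rot | wilting, ¬underwatering) ≈ 0.5510

Enumerate both values of root rot and weight by the priors:
  P(wilting | ¬underwatering) = 0.07*0.88 + 0.63*0.12
        = 0.061600 + 0.075600 = 0.137200
The terms with root rot present sum to 0.075600, so
  P(root rot | wilting, ¬underwatering) = 0.075600 / 0.137200 ≈ 0.5510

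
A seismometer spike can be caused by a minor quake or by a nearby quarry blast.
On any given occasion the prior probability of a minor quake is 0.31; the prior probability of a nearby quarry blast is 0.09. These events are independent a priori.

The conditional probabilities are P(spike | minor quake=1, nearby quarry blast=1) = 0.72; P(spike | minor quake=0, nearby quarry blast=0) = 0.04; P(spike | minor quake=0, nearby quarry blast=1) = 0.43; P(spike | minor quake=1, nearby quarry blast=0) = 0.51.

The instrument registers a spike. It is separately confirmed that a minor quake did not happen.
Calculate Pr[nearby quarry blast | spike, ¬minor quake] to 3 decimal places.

Pr[nearby quarry blast | spike, ¬minor quake] ≈ 0.515

By total probability over both values of nearby quarry blast:
  P(spike | ¬minor quake) = 0.04×0.91 + 0.43×0.09
        = 0.036400 + 0.038700 = 0.075100
Keeping only the nearby quarry blast-present terms gives 0.038700, so
  P(nearby quarry blast | spike, ¬minor quake) = 0.038700 / 0.075100 ≈ 0.515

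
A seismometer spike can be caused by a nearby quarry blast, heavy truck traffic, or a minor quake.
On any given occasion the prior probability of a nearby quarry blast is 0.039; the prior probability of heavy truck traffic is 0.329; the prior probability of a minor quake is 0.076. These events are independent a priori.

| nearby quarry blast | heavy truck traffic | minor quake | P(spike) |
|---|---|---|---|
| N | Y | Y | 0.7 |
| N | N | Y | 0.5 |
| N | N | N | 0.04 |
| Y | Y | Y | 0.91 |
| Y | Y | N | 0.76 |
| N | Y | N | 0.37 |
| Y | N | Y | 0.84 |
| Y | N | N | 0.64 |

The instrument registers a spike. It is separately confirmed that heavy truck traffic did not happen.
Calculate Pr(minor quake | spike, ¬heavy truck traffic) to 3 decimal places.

By total probability over the 4 (nearby quarry blast, minor quake) configurations:
  P(spike | ¬heavy truck traffic) = 0.04·0.961·0.924 + 0.5·0.961·0.076 + 0.64·0.039·0.924 + 0.84·0.039·0.076
        = 0.035519 + 0.036518 + 0.023063 + 0.002490 = 0.097590
The terms with minor quake present sum to 0.039008, so
  P(minor quake | spike, ¬heavy truck traffic) = 0.039008 / 0.097590 ≈ 0.400

Pr(minor quake | spike, ¬heavy truck traffic) ≈ 0.400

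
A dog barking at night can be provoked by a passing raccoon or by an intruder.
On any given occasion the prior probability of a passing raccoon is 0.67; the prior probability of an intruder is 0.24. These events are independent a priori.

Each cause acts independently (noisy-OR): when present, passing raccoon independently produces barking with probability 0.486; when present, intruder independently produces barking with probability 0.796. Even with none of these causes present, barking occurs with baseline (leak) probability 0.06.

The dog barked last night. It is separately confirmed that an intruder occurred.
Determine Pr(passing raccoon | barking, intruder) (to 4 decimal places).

Under noisy-OR, P(barking | causes) = 1 − (1−0.06)·∏(1−qᵢ) over the active causes.
Numerator (weight on configurations with passing raccoon): 0.901435*0.67 = 0.603961
The normalizing constant is 0.80824*0.33 + 0.901435*0.67 = 0.870680
Posterior = 0.603961 / 0.870680 ≈ 0.6937

Pr(passing raccoon | barking, intruder) ≈ 0.6937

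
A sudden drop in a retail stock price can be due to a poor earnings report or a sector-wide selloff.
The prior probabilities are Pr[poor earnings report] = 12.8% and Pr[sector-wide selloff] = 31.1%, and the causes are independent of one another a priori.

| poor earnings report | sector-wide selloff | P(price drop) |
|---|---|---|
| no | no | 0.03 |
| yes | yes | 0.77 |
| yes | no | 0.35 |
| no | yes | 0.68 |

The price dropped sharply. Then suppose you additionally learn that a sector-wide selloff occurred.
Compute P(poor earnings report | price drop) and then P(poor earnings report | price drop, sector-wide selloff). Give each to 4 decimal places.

Weight on poor earnings report=true, given the evidence: 0.030867 + 0.030652 = 0.061519
Normalizer over all consistent configurations: 0.03×0.872×0.689 + 0.68×0.872×0.311 + 0.35×0.128×0.689 + 0.77×0.128×0.311 = 0.263954
P(poor earnings report | price drop) = 0.061519/0.263954 ≈ 0.2331

Now also conditioning on sector-wide selloff=true:
Enumerate both values of poor earnings report and weight by the priors:
  P(price drop | sector-wide selloff) = 0.68×0.872 + 0.77×0.128
        = 0.592960 + 0.098560 = 0.691520
Configurations with poor earnings report contribute 0.098560, so
  P(poor earnings report | price drop, sector-wide selloff) = 0.098560 / 0.691520 ≈ 0.1425
— sector-wide selloff explains away the evidence for poor earnings report.

P(poor earnings report | price drop) ≈ 0.2331; P(poor earnings report | price drop, sector-wide selloff) ≈ 0.1425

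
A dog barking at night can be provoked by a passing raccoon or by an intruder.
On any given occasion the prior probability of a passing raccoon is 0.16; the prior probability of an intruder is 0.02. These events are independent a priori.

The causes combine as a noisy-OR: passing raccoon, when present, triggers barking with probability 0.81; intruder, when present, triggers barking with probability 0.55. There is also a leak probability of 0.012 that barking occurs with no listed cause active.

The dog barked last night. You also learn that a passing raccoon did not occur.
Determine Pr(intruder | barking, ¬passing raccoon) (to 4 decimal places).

Pr(intruder | barking, ¬passing raccoon) ≈ 0.4857

Under noisy-OR, P(barking | causes) = 1 − (1−0.012)·∏(1−qᵢ) over the active causes.
For the numerator, keep only intruder=true terms: 0.5554·0.02 = 0.011108
Normalizer over all consistent configurations: 0.012·0.98 + 0.5554·0.02 = 0.022868
Posterior = 0.011108 / 0.022868 ≈ 0.4857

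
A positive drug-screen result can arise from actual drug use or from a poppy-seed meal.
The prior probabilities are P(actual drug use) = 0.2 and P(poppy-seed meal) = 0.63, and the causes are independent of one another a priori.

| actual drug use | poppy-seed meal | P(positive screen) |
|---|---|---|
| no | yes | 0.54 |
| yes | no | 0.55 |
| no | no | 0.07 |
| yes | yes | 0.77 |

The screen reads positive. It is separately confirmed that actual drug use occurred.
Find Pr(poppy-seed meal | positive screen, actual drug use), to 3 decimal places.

Weight on poppy-seed meal=true, given the evidence: 0.77*0.63 = 0.485100
Denominator P(positive screen | actual drug use): 0.55*0.37 + 0.77*0.63 = 0.688600
Posterior = 0.485100 / 0.688600 ≈ 0.704

Pr(poppy-seed meal | positive screen, actual drug use) ≈ 0.704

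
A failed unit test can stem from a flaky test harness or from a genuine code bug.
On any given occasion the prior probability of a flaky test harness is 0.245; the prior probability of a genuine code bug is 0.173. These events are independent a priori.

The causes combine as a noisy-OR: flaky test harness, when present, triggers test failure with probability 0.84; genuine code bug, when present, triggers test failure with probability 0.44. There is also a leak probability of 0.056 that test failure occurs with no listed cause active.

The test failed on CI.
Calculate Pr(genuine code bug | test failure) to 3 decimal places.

Under noisy-OR, P(test failure | causes) = 1 − (1−0.056)·∏(1−qᵢ) over the active causes.
P(test failure) = 0.056*0.755*0.827 + 0.47136*0.755*0.173 + 0.84896*0.245*0.827 + 0.915418*0.245*0.173 = 0.034966 + 0.061567 + 0.172012 + 0.038800 = 0.307345
Restricting to configurations with genuine code bug present: 0.061567 + 0.038800 = 0.100367.
So P(genuine code bug | test failure) = 0.100367/0.307345 ≈ 0.327.

Pr(genuine code bug | test failure) ≈ 0.327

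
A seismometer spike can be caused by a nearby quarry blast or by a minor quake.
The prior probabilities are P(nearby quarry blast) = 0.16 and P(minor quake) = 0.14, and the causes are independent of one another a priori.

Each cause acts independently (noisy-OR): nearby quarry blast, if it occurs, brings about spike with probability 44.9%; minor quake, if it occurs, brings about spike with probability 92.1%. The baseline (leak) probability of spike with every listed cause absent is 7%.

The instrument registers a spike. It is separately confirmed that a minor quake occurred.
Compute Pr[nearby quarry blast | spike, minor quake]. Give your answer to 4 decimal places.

Under noisy-OR, P(spike | causes) = 1 − (1−0.07)·∏(1−qᵢ) over the active causes.
Sum P(spike|·) weighted by the priors over both values of nearby quarry blast:
  P(spike | minor quake) = 0.92653×0.84 + 0.959518×0.16
        = 0.778285 + 0.153523 = 0.931808
Configurations with nearby quarry blast contribute 0.153523, so
  P(nearby quarry blast | spike, minor quake) = 0.153523 / 0.931808 ≈ 0.1648

Pr[nearby quarry blast | spike, minor quake] ≈ 0.1648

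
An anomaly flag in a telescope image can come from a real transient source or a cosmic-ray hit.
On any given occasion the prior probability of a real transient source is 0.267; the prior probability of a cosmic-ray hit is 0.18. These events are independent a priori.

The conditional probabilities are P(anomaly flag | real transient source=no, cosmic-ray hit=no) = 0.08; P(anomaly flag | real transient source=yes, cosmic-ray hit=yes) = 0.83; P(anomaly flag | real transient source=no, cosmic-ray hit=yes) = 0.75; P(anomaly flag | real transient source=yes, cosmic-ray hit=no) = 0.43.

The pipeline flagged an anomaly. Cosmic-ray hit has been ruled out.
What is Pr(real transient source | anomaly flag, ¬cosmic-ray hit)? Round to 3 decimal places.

Weight on real transient source=true, given the evidence: 0.43*0.267 = 0.114810
The normalizing constant is 0.08*0.733 + 0.43*0.267 = 0.173450
Posterior = 0.114810 / 0.173450 ≈ 0.662

Pr(real transient source | anomaly flag, ¬cosmic-ray hit) ≈ 0.662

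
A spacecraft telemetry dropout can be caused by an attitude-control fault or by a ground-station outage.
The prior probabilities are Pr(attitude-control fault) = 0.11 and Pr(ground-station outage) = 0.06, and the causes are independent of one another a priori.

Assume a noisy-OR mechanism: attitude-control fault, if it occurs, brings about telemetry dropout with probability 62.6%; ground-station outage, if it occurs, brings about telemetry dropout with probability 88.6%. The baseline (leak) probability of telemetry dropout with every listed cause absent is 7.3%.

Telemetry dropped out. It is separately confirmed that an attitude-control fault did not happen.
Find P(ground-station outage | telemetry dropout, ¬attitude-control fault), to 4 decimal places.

Under noisy-OR, P(telemetry dropout | causes) = 1 − (1−0.073)·∏(1−qᵢ) over the active causes.
Weight on ground-station outage=true, given the evidence: 0.894322·0.06 = 0.053659
Normalizer over all consistent configurations: 0.073·0.94 + 0.894322·0.06 = 0.122279
Posterior = 0.053659 / 0.122279 ≈ 0.4388

P(ground-station outage | telemetry dropout, ¬attitude-control fault) ≈ 0.4388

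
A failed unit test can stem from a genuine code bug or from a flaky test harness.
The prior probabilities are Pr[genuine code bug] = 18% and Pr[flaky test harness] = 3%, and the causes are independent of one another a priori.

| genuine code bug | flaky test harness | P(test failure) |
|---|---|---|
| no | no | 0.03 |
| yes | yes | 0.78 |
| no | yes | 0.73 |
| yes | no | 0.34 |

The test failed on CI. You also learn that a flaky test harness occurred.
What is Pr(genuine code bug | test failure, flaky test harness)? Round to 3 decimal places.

Numerator (weight on configurations with genuine code bug): 0.78·0.18 = 0.140400
Denominator P(test failure | flaky test harness): 0.73·0.82 + 0.78·0.18 = 0.739000
P(genuine code bug | test failure, flaky test harness) = 0.140400/0.739000 ≈ 0.190

Pr(genuine code bug | test failure, flaky test harness) ≈ 0.190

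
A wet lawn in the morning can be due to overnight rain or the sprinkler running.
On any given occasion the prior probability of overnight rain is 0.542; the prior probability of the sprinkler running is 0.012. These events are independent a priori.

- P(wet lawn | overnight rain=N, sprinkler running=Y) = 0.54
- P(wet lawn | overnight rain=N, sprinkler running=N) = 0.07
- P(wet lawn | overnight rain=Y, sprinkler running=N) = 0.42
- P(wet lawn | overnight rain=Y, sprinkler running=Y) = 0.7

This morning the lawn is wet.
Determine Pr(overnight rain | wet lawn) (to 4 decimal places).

Weight on overnight rain=true, given the evidence: 0.224908 + 0.004553 = 0.229461
Normalizer over all consistent configurations: 0.07·0.458·0.988 + 0.54·0.458·0.012 + 0.42·0.542·0.988 + 0.7·0.542·0.012 = 0.264104
Posterior = 0.229461 / 0.264104 ≈ 0.8688

Pr(overnight rain | wet lawn) ≈ 0.8688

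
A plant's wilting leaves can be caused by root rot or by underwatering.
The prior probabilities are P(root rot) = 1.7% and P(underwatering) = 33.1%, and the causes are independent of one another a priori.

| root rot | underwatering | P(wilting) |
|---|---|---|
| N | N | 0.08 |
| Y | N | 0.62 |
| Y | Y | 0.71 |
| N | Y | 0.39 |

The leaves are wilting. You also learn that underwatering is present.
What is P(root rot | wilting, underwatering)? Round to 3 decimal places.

P(root rot | wilting, underwatering) ≈ 0.031

Sum P(wilting|·) weighted by the priors over both values of root rot:
  P(wilting | underwatering) = 0.39×0.983 + 0.71×0.017
        = 0.383370 + 0.012070 = 0.395440
Keeping only the root rot-present terms gives 0.012070, so
  P(root rot | wilting, underwatering) = 0.012070 / 0.395440 ≈ 0.031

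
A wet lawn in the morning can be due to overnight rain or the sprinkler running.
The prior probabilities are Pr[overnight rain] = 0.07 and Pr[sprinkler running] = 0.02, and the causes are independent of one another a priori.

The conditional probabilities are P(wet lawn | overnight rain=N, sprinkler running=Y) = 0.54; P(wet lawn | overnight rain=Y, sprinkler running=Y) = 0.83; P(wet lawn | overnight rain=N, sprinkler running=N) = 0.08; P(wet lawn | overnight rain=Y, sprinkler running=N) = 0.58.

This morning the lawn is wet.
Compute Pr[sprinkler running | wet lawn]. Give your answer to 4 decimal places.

Pr[sprinkler running | wet lawn] ≈ 0.0904

P(wet lawn) = 0.08×0.93×0.98 + 0.54×0.93×0.02 + 0.58×0.07×0.98 + 0.83×0.07×0.02 = 0.072912 + 0.010044 + 0.039788 + 0.001162 = 0.123906
Of this, 0.011206 comes from 0.010044 + 0.001162 (the sprinkler running=true cases).
Hence the posterior is 0.011206/0.123906 ≈ 0.0904.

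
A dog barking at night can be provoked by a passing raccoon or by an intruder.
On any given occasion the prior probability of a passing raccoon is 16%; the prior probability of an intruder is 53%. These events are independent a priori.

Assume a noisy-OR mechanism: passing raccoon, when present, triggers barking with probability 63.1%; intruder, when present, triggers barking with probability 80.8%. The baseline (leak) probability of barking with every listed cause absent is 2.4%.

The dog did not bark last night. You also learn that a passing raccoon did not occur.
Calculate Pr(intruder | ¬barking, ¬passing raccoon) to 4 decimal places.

Pr(intruder | ¬barking, ¬passing raccoon) ≈ 0.1780

Under noisy-OR, P(barking | causes) = 1 − (1−0.024)·∏(1−qᵢ) over the active causes.
Numerator (weight on configurations with intruder): 0.187392*0.53 = 0.099318
Denominator P(¬barking | ¬passing raccoon): 0.976*0.47 + 0.187392*0.53 = 0.558038
P(intruder | ¬barking, ¬passing raccoon) = 0.099318/0.558038 ≈ 0.1780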